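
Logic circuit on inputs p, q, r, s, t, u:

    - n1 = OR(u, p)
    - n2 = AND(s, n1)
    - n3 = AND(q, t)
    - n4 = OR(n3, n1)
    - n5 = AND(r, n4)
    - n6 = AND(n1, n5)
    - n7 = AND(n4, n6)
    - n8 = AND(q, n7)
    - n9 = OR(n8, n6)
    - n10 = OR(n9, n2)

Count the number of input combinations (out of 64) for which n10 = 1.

n10 = OR(n9, n2) must be 1, so at least one of n9, n2 is 1.
Enumerating the 64 input combinations, 36 give n10 = 1 and 28 give n10 = 0.

36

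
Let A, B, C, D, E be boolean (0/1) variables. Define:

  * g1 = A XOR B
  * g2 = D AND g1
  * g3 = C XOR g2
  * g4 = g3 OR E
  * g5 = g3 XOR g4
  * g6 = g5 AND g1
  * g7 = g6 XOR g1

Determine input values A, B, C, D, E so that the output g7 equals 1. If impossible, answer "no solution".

A=1, B=0, C=1, D=0, E=1

Check with A=1, B=0, C=1, D=0, E=1:
g1 = A XOR B = 1 XOR 0 = 1
g2 = D AND g1 = 0 AND 1 = 0
g3 = C XOR g2 = 1 XOR 0 = 1
g4 = g3 OR E = 1 OR 1 = 1
g5 = g3 XOR g4 = 1 XOR 1 = 0
g6 = g5 AND g1 = 0 AND 1 = 0
g7 = g6 XOR g1 = 0 XOR 1 = 1
So g7 = 1 as required.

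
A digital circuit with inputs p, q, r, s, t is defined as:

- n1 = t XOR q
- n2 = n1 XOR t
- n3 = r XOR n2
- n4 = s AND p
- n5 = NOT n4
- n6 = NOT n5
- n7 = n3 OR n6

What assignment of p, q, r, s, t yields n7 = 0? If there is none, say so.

p=0, q=1, r=1, s=1, t=0

n7 = n3 OR n6 must be 0, so both n3 = 0 and n6 = 0.
n3 = r XOR n2 must be 0, so r and n2 are equal.
n6 = NOT n5 must be 0, so n5 = 1.
Check with p=0, q=1, r=1, s=1, t=0:
n1 = t XOR q = 0 XOR 1 = 1
n2 = n1 XOR t = 1 XOR 0 = 1
n3 = r XOR n2 = 1 XOR 1 = 0
n4 = s AND p = 1 AND 0 = 0
n5 = NOT n4 = NOT 0 = 1
n6 = NOT n5 = NOT 1 = 0
n7 = n3 OR n6 = 0 OR 0 = 0
So n7 = 0 as required.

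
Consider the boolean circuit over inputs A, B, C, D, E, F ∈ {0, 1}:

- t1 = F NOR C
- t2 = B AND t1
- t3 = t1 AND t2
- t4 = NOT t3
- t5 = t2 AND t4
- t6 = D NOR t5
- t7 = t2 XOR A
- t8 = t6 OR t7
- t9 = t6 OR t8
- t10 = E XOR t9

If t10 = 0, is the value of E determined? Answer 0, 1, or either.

Both values of E occur among assignments with t10 = 0:
  E=0: A=0, B=0, C=0, D=1, E=0, F=0
  E=1: A=0, B=0, C=0, D=0, E=1, F=0

either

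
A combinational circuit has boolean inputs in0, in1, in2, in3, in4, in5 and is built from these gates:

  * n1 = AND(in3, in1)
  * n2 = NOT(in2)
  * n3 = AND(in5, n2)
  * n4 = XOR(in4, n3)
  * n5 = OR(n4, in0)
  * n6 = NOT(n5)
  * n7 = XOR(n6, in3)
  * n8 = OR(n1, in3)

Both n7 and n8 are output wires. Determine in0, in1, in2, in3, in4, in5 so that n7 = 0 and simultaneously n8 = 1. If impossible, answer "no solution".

in0=0 in1=0 in2=1 in3=1 in4=0 in5=0

Check with in0=0 in1=0 in2=1 in3=1 in4=0 in5=0:
n1 = AND(in3, in1) = AND(1, 0) = 0
n2 = NOT(in2) = NOT 1 = 0
n3 = AND(in5, n2) = AND(0, 0) = 0
n4 = XOR(in4, n3) = XOR(0, 0) = 0
n5 = OR(n4, in0) = OR(0, 0) = 0
n6 = NOT(n5) = NOT 0 = 1
n7 = XOR(n6, in3) = XOR(1, 1) = 0
n8 = OR(n1, in3) = OR(0, 1) = 1
So n7 = 0 and n8 = 1.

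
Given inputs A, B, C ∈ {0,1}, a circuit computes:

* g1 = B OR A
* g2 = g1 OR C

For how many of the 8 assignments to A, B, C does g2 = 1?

g2 = g1 OR C must be 1, so at least one of g1, C is 1.
Enumerating the 8 input combinations, 7 give g2 = 1 and 1 give g2 = 0.

7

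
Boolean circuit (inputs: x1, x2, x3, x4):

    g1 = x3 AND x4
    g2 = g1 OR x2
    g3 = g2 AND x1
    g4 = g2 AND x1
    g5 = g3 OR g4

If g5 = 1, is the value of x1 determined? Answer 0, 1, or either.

1

g5 = g3 OR g4 must be 1, so at least one of g3, g4 is 1.
Every assignment with g5 = 1 has x1 = 1; there are 5 such assignment(s).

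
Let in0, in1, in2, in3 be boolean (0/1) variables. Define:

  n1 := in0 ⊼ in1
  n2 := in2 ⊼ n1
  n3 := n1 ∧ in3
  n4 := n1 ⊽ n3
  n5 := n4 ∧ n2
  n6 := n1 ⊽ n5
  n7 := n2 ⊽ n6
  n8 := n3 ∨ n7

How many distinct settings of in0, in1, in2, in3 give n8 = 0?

n8 = n3 ∨ n7 must be 0, so both n3 = 0 and n7 = 0.
Enumerating the 16 input combinations, 7 give n8 = 0 and 9 give n8 = 1.

7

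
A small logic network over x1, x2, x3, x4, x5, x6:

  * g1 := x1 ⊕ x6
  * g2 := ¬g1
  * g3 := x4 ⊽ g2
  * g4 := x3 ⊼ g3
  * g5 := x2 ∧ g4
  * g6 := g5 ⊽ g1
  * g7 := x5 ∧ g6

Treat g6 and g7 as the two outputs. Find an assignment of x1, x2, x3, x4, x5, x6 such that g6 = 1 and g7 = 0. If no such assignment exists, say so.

x1=0, x2=0, x3=1, x4=1, x5=0, x6=0

Check with x1=0, x2=0, x3=1, x4=1, x5=0, x6=0:
g1 = x1 ⊕ x6 = 0 ⊕ 0 = 0
g2 = ¬g1 = ¬0 = 1
g3 = x4 ⊽ g2 = 1 ⊽ 1 = 0
g4 = x3 ⊼ g3 = 1 ⊼ 0 = 1
g5 = x2 ∧ g4 = 0 ∧ 1 = 0
g6 = g5 ⊽ g1 = 0 ⊽ 0 = 1
g7 = x5 ∧ g6 = 0 ∧ 1 = 0
So g6 = 1 and g7 = 0.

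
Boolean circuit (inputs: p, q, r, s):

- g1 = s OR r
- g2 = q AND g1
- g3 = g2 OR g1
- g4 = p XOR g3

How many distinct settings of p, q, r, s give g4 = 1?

8

g4 = p XOR g3 must be 1, so p and g3 differ.
Enumerating the 16 input combinations, 8 give g4 = 1 and 8 give g4 = 0.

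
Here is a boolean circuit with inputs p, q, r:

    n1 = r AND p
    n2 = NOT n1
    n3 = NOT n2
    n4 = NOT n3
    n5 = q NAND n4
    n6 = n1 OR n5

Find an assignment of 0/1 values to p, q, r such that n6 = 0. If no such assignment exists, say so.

p=0 q=1 r=0

n6 = n1 OR n5 must be 0, so both n1 = 0 and n5 = 0.
n1 = r AND p must be 0, so at least one of r, p is 0.
n5 = q NAND n4 must be 0, so both q = 1 and n4 = 1.
Check with p=0 q=1 r=0:
n1 = r AND p = 0 AND 0 = 0
n2 = NOT n1 = NOT 0 = 1
n3 = NOT n2 = NOT 1 = 0
n4 = NOT n3 = NOT 0 = 1
n5 = q NAND n4 = 1 NAND 1 = 0
n6 = n1 OR n5 = 0 OR 0 = 0
So n6 = 0 as required.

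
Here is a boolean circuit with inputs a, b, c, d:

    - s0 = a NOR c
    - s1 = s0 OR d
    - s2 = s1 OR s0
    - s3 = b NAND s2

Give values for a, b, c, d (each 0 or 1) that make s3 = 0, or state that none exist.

a=1, b=1, c=0, d=1

s3 = b NAND s2 must be 0, so both b = 1 and s2 = 1.
s2 = s1 OR s0 must be 1, so at least one of s1, s0 is 1.
Check with a=1, b=1, c=0, d=1:
s0 = a NOR c = 1 NOR 0 = 0
s1 = s0 OR d = 0 OR 1 = 1
s2 = s1 OR s0 = 1 OR 0 = 1
s3 = b NAND s2 = 1 NAND 1 = 0
So s3 = 0 as required.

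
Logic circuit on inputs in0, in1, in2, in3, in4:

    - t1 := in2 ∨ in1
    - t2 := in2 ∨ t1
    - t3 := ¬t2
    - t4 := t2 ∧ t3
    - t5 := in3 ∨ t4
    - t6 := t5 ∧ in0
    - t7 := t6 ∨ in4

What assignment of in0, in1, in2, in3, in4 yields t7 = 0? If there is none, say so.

in0=0 in1=0 in2=0 in3=0 in4=0

t7 = t6 ∨ in4 must be 0, so both t6 = 0 and in4 = 0.
Check with in0=0 in1=0 in2=0 in3=0 in4=0:
t1 = in2 ∨ in1 = 0 ∨ 0 = 0
t2 = in2 ∨ t1 = 0 ∨ 0 = 0
t3 = ¬t2 = ¬0 = 1
t4 = t2 ∧ t3 = 0 ∧ 1 = 0
t5 = in3 ∨ t4 = 0 ∨ 0 = 0
t6 = t5 ∧ in0 = 0 ∧ 0 = 0
t7 = t6 ∨ in4 = 0 ∨ 0 = 0
So t7 = 0 as required.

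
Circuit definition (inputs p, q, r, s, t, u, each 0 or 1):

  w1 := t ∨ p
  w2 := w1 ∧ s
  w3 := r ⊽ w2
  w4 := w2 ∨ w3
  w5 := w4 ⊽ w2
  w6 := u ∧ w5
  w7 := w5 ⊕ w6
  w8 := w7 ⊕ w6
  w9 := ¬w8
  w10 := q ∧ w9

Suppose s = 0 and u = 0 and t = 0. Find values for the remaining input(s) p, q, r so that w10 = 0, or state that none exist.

w10 = q ∧ w9 must be 0, so at least one of q, w9 is 0.
Check with s = 0 and u = 0 and t = 0 and p=0, q=0, r=0:
w1 = t ∨ p = 0 ∨ 0 = 0
w2 = w1 ∧ s = 0 ∧ 0 = 0
w3 = r ⊽ w2 = 0 ⊽ 0 = 1
w4 = w2 ∨ w3 = 0 ∨ 1 = 1
w5 = w4 ⊽ w2 = 1 ⊽ 0 = 0
w6 = u ∧ w5 = 0 ∧ 0 = 0
w7 = w5 ⊕ w6 = 0 ⊕ 0 = 0
w8 = w7 ⊕ w6 = 0 ⊕ 0 = 0
w9 = ¬w8 = ¬0 = 1
w10 = q ∧ w9 = 0 ∧ 1 = 0
So w10 = 0.

p=0, q=0, r=0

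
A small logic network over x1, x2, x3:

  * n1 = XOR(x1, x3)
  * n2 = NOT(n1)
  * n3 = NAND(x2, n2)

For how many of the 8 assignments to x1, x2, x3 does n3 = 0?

n3 = NAND(x2, n2) must be 0, so both x2 = 1 and n2 = 1.
n2 = NOT(n1) must be 1, so n1 = 0.
n1 = XOR(x1, x3) must be 0, so x1 and x3 are equal.
Enumerating the 8 input combinations, 2 give n3 = 0 and 6 give n3 = 1.

2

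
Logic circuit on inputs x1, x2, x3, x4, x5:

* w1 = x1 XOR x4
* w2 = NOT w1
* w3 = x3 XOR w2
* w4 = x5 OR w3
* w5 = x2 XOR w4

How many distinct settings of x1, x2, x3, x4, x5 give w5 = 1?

w5 = x2 XOR w4 must be 1, so x2 and w4 differ.
Enumerating the 32 input combinations, 16 give w5 = 1 and 16 give w5 = 0.

16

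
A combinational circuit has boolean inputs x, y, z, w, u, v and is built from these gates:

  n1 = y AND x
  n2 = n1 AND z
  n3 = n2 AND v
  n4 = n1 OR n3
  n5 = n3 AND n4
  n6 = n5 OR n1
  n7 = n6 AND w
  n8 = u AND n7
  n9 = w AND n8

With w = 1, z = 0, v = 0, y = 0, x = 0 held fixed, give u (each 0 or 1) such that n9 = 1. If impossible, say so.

With w = 1, z = 0, v = 0, y = 0, x = 0 fixed, none of the 2 settings of u give n9 = 1.
For example, with u=1:
n1 = y AND x = 0 AND 0 = 0
n2 = n1 AND z = 0 AND 0 = 0
n3 = n2 AND v = 0 AND 0 = 0
n4 = n1 OR n3 = 0 OR 0 = 0
n5 = n3 AND n4 = 0 AND 0 = 0
n6 = n5 OR n1 = 0 OR 0 = 0
n7 = n6 AND w = 0 AND 1 = 0
n8 = u AND n7 = 1 AND 0 = 0
n9 = w AND n8 = 1 AND 0 = 0
giving n9 = 0 ≠ 1.

no solution exists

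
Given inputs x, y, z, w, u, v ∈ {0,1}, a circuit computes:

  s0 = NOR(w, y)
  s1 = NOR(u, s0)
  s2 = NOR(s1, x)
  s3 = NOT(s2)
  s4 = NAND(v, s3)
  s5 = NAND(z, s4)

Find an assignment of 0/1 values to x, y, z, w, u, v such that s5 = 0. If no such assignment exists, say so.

x=1 y=0 z=1 w=0 u=1 v=0

Check with x=1 y=0 z=1 w=0 u=1 v=0:
s0 = NOR(w, y) = NOR(0, 0) = 1
s1 = NOR(u, s0) = NOR(1, 1) = 0
s2 = NOR(s1, x) = NOR(0, 1) = 0
s3 = NOT(s2) = NOT 0 = 1
s4 = NAND(v, s3) = NAND(0, 1) = 1
s5 = NAND(z, s4) = NAND(1, 1) = 0
So s5 = 0 as required.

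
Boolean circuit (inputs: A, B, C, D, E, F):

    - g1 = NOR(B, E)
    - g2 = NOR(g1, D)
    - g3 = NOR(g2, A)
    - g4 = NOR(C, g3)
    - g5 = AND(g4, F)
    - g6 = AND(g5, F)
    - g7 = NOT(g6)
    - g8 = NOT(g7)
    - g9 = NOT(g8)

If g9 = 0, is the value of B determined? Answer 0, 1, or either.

either

Both values of B occur among assignments with g9 = 0:
  B=0: A=0, B=0, C=0, D=0, E=1, F=1
  B=1: A=0, B=1, C=0, D=0, E=0, F=1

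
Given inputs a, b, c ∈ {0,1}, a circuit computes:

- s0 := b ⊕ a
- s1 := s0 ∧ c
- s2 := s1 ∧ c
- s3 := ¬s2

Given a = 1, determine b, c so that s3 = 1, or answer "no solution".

b=0, c=0

s3 = ¬s2 must be 1, so s2 = 0.
Check with a = 1 and b=0, c=0:
s0 = b ⊕ a = 0 ⊕ 1 = 1
s1 = s0 ∧ c = 1 ∧ 0 = 0
s2 = s1 ∧ c = 0 ∧ 0 = 0
s3 = ¬s2 = ¬0 = 1
So s3 = 1.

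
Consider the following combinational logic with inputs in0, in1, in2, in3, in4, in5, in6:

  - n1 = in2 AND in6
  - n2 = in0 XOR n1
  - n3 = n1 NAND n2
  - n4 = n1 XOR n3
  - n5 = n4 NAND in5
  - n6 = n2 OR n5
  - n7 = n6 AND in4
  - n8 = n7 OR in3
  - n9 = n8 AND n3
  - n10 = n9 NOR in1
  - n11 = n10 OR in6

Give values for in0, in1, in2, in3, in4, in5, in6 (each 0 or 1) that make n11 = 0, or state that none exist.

Check with in0=1, in1=1, in2=1, in3=1, in4=1, in5=0, in6=0:
n1 = in2 AND in6 = 1 AND 0 = 0
n2 = in0 XOR n1 = 1 XOR 0 = 1
n3 = n1 NAND n2 = 0 NAND 1 = 1
n4 = n1 XOR n3 = 0 XOR 1 = 1
n5 = n4 NAND in5 = 1 NAND 0 = 1
n6 = n2 OR n5 = 1 OR 1 = 1
n7 = n6 AND in4 = 1 AND 1 = 1
n8 = n7 OR in3 = 1 OR 1 = 1
n9 = n8 AND n3 = 1 AND 1 = 1
n10 = n9 NOR in1 = 1 NOR 1 = 0
n11 = n10 OR in6 = 0 OR 0 = 0
So n11 = 0 as required.

in0=1, in1=1, in2=1, in3=1, in4=1, in5=0, in6=0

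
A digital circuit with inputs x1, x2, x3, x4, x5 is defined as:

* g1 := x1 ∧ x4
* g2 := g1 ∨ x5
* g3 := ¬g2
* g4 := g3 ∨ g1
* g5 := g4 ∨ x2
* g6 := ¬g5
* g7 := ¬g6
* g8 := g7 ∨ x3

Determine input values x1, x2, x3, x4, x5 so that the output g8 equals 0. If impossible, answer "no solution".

g8 = g7 ∨ x3 must be 0, so both g7 = 0 and x3 = 0.
g7 = ¬g6 must be 0, so g6 = 1.
g6 = ¬g5 must be 1, so g5 = 0.
Check with x1=1 x2=0 x3=0 x4=0 x5=1:
g1 = x1 ∧ x4 = 1 ∧ 0 = 0
g2 = g1 ∨ x5 = 0 ∨ 1 = 1
g3 = ¬g2 = ¬1 = 0
g4 = g3 ∨ g1 = 0 ∨ 0 = 0
g5 = g4 ∨ x2 = 0 ∨ 0 = 0
g6 = ¬g5 = ¬0 = 1
g7 = ¬g6 = ¬1 = 0
g8 = g7 ∨ x3 = 0 ∨ 0 = 0
So g8 = 0 as required.

x1=1 x2=0 x3=0 x4=0 x5=1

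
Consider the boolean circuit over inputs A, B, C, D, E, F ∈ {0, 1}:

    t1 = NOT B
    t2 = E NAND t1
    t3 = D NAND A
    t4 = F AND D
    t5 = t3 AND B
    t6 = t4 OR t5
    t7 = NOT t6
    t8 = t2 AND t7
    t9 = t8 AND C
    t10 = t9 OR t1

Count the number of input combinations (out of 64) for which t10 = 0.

30

t10 = t9 OR t1 must be 0, so both t9 = 0 and t1 = 0.
t9 = t8 AND C must be 0, so at least one of t8, C is 0.
t1 = NOT B must be 0, so B = 1.
Enumerating the 64 input combinations, 30 give t10 = 0 and 34 give t10 = 1.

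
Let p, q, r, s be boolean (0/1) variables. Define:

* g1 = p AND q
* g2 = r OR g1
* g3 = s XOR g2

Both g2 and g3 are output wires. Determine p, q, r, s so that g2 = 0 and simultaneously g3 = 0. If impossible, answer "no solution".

Check with p=0, q=0, r=0, s=0:
g1 = p AND q = 0 AND 0 = 0
g2 = r OR g1 = 0 OR 0 = 0
g3 = s XOR g2 = 0 XOR 0 = 0
So g2 = 0 and g3 = 0.

p=0, q=0, r=0, s=0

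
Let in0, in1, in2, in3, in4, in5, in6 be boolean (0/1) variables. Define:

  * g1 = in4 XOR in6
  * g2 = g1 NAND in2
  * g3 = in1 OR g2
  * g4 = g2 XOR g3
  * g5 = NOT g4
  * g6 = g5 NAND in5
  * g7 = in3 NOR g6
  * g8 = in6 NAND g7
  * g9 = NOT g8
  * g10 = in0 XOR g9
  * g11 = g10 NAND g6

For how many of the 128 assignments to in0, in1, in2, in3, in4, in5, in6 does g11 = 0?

g11 = g10 NAND g6 must be 0, so both g10 = 1 and g6 = 1.
g10 = in0 XOR g9 must be 1, so in0 and g9 differ.
Enumerating the 128 input combinations, 36 give g11 = 0 and 92 give g11 = 1.

36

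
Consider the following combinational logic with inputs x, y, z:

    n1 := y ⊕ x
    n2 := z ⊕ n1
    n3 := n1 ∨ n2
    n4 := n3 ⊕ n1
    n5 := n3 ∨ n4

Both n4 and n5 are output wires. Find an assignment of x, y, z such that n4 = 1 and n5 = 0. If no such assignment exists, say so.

no solution exists

Across all 8 input combinations, none give both n4 = 1 and n5 = 0.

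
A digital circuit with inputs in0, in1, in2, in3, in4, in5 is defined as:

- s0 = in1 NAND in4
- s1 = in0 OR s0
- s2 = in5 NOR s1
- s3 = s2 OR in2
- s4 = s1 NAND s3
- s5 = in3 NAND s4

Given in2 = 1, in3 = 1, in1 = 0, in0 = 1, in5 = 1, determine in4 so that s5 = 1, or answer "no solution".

in4=0

s5 = in3 NAND s4 must be 1, so at least one of in3, s4 is 0.
Check with in2 = 1, in3 = 1, in1 = 0, in0 = 1, in5 = 1 and in4=0:
s0 = in1 NAND in4 = 0 NAND 0 = 1
s1 = in0 OR s0 = 1 OR 1 = 1
s2 = in5 NOR s1 = 1 NOR 1 = 0
s3 = s2 OR in2 = 0 OR 1 = 1
s4 = s1 NAND s3 = 1 NAND 1 = 0
s5 = in3 NAND s4 = 1 NAND 0 = 1
So s5 = 1.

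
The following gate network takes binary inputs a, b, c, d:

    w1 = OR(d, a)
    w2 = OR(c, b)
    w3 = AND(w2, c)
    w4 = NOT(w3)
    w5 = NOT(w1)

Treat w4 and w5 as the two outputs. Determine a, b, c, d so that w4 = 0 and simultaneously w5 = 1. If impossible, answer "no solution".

Check with a=0, b=0, c=1, d=0:
w1 = OR(d, a) = OR(0, 0) = 0
w2 = OR(c, b) = OR(1, 0) = 1
w3 = AND(w2, c) = AND(1, 1) = 1
w4 = NOT(w3) = NOT 1 = 0
w5 = NOT(w1) = NOT 0 = 1
So w4 = 0 and w5 = 1.

a=0, b=0, c=1, d=0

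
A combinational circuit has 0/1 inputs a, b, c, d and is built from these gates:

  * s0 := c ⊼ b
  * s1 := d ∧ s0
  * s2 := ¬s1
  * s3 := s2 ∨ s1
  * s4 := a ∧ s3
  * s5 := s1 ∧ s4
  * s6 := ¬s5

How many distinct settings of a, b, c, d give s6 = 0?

s6 = ¬s5 must be 0, so s5 = 1.
s5 = s1 ∧ s4 must be 1, so both s1 = 1 and s4 = 1.
s1 = d ∧ s0 must be 1, so both d = 1 and s0 = 1.
Satisfying assignments:
  a=1, b=0, c=0, d=1
  a=1, b=0, c=1, d=1
  a=1, b=1, c=0, d=1

3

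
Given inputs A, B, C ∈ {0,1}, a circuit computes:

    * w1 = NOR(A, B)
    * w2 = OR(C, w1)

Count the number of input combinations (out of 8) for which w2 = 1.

5

w2 = OR(C, w1) must be 1, so at least one of C, w1 is 1.
Satisfying assignments:
  A=0, B=0, C=0
  A=0, B=0, C=1
  A=0, B=1, C=1
  A=1, B=0, C=1
  A=1, B=1, C=1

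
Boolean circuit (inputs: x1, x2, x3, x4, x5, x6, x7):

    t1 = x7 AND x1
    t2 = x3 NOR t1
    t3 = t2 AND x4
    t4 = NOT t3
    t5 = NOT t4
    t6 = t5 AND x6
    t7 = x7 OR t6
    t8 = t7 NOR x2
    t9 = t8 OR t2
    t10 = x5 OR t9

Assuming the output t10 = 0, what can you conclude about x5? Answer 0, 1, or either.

0

t10 = x5 OR t9 must be 0, so both x5 = 0 and t9 = 0.
t9 = t8 OR t2 must be 0, so both t8 = 0 and t2 = 0.
t8 = t7 NOR x2 must be 0, so at least one of t7, x2 is 1.
Every assignment with t10 = 0 has x5 = 0; there are 32 such assignment(s).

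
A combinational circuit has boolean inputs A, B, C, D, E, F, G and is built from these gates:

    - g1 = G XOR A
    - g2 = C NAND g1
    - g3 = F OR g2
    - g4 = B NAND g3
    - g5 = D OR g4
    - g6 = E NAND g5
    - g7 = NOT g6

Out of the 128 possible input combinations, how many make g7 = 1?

50

g7 = NOT g6 must be 1, so g6 = 0.
g6 = E NAND g5 must be 0, so both E = 1 and g5 = 1.
Enumerating the 128 input combinations, 50 give g7 = 1 and 78 give g7 = 0.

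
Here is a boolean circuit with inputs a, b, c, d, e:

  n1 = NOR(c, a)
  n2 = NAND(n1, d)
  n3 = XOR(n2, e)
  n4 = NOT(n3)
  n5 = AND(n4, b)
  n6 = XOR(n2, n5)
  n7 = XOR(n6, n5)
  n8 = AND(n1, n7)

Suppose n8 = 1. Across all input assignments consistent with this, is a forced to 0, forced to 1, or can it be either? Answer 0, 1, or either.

n8 = AND(n1, n7) must be 1, so both n1 = 1 and n7 = 1.
n1 = NOR(c, a) must be 1, so both c = 0 and a = 0.
Every assignment with n8 = 1 has a = 0; there are 4 such assignment(s).
  a=0, b=0, c=0, d=0, e=0
  a=0, b=0, c=0, d=0, e=1
  a=0, b=1, c=0, d=0, e=0
  a=0, b=1, c=0, d=0, e=1

0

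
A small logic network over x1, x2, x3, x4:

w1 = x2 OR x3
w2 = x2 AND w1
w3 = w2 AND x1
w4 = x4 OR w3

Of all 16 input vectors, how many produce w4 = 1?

w4 = x4 OR w3 must be 1, so at least one of x4, w3 is 1.
Enumerating the 16 input combinations, 10 give w4 = 1 and 6 give w4 = 0.

10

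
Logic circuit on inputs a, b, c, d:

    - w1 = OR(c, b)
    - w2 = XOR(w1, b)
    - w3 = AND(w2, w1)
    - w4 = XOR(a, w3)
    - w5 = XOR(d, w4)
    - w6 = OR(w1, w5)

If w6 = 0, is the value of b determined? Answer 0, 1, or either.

w6 = OR(w1, w5) must be 0, so both w1 = 0 and w5 = 0.
w1 = OR(c, b) must be 0, so both c = 0 and b = 0.
w5 = XOR(d, w4) must be 0, so d and w4 are equal.
Every assignment with w6 = 0 has b = 0; there are 2 such assignment(s).
  a=0, b=0, c=0, d=0
  a=1, b=0, c=0, d=1

0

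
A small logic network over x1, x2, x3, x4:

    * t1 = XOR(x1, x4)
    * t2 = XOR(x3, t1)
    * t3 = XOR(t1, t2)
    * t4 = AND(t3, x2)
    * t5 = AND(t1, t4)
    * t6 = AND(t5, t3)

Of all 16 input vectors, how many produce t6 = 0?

14

t6 = AND(t5, t3) must be 0, so at least one of t5, t3 is 0.
Enumerating the 16 input combinations, 14 give t6 = 0 and 2 give t6 = 1.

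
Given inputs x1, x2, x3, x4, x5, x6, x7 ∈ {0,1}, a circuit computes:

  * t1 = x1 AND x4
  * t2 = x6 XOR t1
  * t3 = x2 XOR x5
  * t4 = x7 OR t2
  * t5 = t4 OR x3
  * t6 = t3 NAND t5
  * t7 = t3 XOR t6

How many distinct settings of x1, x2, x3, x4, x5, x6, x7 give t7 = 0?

t7 = t3 XOR t6 must be 0, so t3 and t6 are equal.
Enumerating the 128 input combinations, 8 give t7 = 0 and 120 give t7 = 1.

8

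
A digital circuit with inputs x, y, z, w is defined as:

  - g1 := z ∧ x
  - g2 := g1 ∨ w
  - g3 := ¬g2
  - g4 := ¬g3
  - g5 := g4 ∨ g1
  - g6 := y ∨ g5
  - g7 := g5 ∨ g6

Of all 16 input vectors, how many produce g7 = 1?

g7 = g5 ∨ g6 must be 1, so at least one of g5, g6 is 1.
Enumerating the 16 input combinations, 13 give g7 = 1 and 3 give g7 = 0.

13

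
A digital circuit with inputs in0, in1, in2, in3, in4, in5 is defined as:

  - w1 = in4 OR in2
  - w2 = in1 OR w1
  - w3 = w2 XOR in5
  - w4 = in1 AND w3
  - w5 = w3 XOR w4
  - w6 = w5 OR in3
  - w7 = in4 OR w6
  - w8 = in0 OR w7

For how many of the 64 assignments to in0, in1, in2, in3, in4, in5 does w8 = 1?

58

w8 = in0 OR w7 must be 1, so at least one of in0, w7 is 1.
Enumerating the 64 input combinations, 58 give w8 = 1 and 6 give w8 = 0.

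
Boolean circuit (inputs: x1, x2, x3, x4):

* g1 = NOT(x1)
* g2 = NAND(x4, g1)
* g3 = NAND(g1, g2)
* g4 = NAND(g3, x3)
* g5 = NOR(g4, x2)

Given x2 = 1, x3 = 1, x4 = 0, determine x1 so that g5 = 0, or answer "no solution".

x1=0

Check with x2 = 1, x3 = 1, x4 = 0 and x1=0:
g1 = NOT(x1) = NOT 0 = 1
g2 = NAND(x4, g1) = NAND(0, 1) = 1
g3 = NAND(g1, g2) = NAND(1, 1) = 0
g4 = NAND(g3, x3) = NAND(0, 1) = 1
g5 = NOR(g4, x2) = NOR(1, 1) = 0
So g5 = 0.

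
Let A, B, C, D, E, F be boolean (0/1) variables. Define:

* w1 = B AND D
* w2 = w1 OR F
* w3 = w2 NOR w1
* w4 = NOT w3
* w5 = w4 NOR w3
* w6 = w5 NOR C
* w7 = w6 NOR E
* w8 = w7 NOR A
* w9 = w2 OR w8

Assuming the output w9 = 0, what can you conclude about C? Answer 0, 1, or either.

Both values of C occur among assignments with w9 = 0:
  C=0: A=1, B=0, C=0, D=0, E=0, F=0
  C=1: A=0, B=0, C=1, D=0, E=0, F=0

either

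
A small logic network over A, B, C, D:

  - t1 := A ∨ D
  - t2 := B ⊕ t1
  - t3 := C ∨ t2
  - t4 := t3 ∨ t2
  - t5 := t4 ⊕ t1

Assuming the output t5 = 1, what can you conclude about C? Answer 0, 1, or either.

either

Both values of C occur among assignments with t5 = 1:
  C=0: A=0, B=1, C=0, D=0
  C=1: A=0, B=0, C=1, D=0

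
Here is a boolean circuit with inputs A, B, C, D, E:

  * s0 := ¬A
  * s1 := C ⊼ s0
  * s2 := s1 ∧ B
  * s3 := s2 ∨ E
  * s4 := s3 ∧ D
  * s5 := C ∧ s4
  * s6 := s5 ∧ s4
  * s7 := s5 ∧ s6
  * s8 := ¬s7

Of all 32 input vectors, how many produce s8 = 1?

s8 = ¬s7 must be 1, so s7 = 0.
Enumerating the 32 input combinations, 27 give s8 = 1 and 5 give s8 = 0.

27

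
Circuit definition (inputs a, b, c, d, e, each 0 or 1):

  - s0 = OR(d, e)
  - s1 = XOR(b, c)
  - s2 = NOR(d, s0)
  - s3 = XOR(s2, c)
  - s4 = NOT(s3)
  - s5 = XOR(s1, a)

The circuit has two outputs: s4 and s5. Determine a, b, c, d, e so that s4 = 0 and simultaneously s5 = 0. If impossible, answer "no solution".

Check with a=1 b=0 c=1 d=0 e=1:
s0 = OR(d, e) = OR(0, 1) = 1
s1 = XOR(b, c) = XOR(0, 1) = 1
s2 = NOR(d, s0) = NOR(0, 1) = 0
s3 = XOR(s2, c) = XOR(0, 1) = 1
s4 = NOT(s3) = NOT 1 = 0
s5 = XOR(s1, a) = XOR(1, 1) = 0
So s4 = 0 and s5 = 0.

a=1 b=0 c=1 d=0 e=1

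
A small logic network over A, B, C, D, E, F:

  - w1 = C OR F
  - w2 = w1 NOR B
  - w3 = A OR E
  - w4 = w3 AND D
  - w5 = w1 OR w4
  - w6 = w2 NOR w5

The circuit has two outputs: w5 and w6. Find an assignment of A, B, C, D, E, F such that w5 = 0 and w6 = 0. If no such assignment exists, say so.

Check with A=0, B=0, C=0, D=0, E=1, F=0:
w1 = C OR F = 0 OR 0 = 0
w2 = w1 NOR B = 0 NOR 0 = 1
w3 = A OR E = 0 OR 1 = 1
w4 = w3 AND D = 1 AND 0 = 0
w5 = w1 OR w4 = 0 OR 0 = 0
w6 = w2 NOR w5 = 1 NOR 0 = 0
So w5 = 0 and w6 = 0.

A=0, B=0, C=0, D=0, E=1, F=0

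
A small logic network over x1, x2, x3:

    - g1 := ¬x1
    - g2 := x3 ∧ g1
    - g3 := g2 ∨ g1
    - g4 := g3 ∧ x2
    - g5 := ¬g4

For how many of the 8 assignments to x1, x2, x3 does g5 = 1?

g5 = ¬g4 must be 1, so g4 = 0.
Enumerating the 8 input combinations, 6 give g5 = 1 and 2 give g5 = 0.

6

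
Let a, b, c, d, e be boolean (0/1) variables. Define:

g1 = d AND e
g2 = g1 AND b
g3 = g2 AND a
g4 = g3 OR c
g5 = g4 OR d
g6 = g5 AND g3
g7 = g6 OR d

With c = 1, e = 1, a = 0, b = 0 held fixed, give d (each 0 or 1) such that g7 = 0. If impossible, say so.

d=0

g7 = g6 OR d must be 0, so both g6 = 0 and d = 0.
Check with c = 1, e = 1, a = 0, b = 0 and d=0:
g1 = d AND e = 0 AND 1 = 0
g2 = g1 AND b = 0 AND 0 = 0
g3 = g2 AND a = 0 AND 0 = 0
g4 = g3 OR c = 0 OR 1 = 1
g5 = g4 OR d = 1 OR 0 = 1
g6 = g5 AND g3 = 1 AND 0 = 0
g7 = g6 OR d = 0 OR 0 = 0
So g7 = 0.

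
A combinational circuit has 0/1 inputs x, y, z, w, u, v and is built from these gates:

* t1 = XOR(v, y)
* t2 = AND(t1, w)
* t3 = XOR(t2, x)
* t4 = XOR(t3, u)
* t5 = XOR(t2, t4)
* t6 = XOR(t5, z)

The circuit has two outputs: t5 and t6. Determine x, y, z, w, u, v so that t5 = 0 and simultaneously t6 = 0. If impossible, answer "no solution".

Check with x=0, y=1, z=0, w=1, u=0, v=0:
t1 = XOR(v, y) = XOR(0, 1) = 1
t2 = AND(t1, w) = AND(1, 1) = 1
t3 = XOR(t2, x) = XOR(1, 0) = 1
t4 = XOR(t3, u) = XOR(1, 0) = 1
t5 = XOR(t2, t4) = XOR(1, 1) = 0
t6 = XOR(t5, z) = XOR(0, 0) = 0
So t5 = 0 and t6 = 0.

x=0, y=1, z=0, w=1, u=0, v=0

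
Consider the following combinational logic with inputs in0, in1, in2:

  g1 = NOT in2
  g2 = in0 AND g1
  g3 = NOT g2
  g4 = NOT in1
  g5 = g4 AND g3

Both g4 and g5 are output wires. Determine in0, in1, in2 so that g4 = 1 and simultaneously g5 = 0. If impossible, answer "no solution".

in0=1, in1=0, in2=0

Check with in0=1, in1=0, in2=0:
g1 = NOT in2 = NOT 0 = 1
g2 = in0 AND g1 = 1 AND 1 = 1
g3 = NOT g2 = NOT 1 = 0
g4 = NOT in1 = NOT 0 = 1
g5 = g4 AND g3 = 1 AND 0 = 0
So g4 = 1 and g5 = 0.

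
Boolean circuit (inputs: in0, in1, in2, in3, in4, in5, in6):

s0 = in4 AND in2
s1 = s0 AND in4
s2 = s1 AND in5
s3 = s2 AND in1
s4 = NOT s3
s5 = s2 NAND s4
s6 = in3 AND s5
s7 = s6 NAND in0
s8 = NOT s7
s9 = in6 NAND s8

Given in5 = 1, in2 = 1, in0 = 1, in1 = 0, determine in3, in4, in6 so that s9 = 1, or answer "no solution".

Check with in5 = 1, in2 = 1, in0 = 1, in1 = 0 and in3=0, in4=1, in6=1:
s0 = in4 AND in2 = 1 AND 1 = 1
s1 = s0 AND in4 = 1 AND 1 = 1
s2 = s1 AND in5 = 1 AND 1 = 1
s3 = s2 AND in1 = 1 AND 0 = 0
s4 = NOT s3 = NOT 0 = 1
s5 = s2 NAND s4 = 1 NAND 1 = 0
s6 = in3 AND s5 = 0 AND 0 = 0
s7 = s6 NAND in0 = 0 NAND 1 = 1
s8 = NOT s7 = NOT 1 = 0
s9 = in6 NAND s8 = 1 NAND 0 = 1
So s9 = 1.

in3=0, in4=1, in6=1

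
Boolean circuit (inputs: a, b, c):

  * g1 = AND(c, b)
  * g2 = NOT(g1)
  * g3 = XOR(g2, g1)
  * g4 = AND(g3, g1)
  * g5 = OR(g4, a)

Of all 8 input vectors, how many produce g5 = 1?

g5 = OR(g4, a) must be 1, so at least one of g4, a is 1.
Enumerating the 8 input combinations, 5 give g5 = 1 and 3 give g5 = 0.

5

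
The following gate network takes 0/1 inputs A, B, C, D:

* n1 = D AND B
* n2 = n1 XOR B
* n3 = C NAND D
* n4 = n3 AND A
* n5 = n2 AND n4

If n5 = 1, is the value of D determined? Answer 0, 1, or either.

0

n5 = n2 AND n4 must be 1, so both n2 = 1 and n4 = 1.
n2 = n1 XOR B must be 1, so n1 and B differ.
n4 = n3 AND A must be 1, so both n3 = 1 and A = 1.
Every assignment with n5 = 1 has D = 0; there are 2 such assignment(s).
  A=1, B=1, C=0, D=0
  A=1, B=1, C=1, D=0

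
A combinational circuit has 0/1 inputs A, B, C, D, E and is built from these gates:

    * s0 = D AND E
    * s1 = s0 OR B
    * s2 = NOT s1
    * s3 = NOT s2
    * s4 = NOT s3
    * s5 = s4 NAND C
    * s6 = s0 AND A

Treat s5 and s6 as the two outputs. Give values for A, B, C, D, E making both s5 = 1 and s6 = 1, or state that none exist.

A=1, B=1, C=1, D=1, E=1

Check with A=1, B=1, C=1, D=1, E=1:
s0 = D AND E = 1 AND 1 = 1
s1 = s0 OR B = 1 OR 1 = 1
s2 = NOT s1 = NOT 1 = 0
s3 = NOT s2 = NOT 0 = 1
s4 = NOT s3 = NOT 1 = 0
s5 = s4 NAND C = 0 NAND 1 = 1
s6 = s0 AND A = 1 AND 1 = 1
So s5 = 1 and s6 = 1.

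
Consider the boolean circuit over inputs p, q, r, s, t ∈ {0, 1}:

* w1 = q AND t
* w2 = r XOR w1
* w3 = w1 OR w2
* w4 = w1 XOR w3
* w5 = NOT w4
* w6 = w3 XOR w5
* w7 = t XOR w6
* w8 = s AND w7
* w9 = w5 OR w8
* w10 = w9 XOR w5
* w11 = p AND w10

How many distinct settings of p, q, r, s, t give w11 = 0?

30

w11 = p AND w10 must be 0, so at least one of p, w10 is 0.
Enumerating the 32 input combinations, 30 give w11 = 0 and 2 give w11 = 1.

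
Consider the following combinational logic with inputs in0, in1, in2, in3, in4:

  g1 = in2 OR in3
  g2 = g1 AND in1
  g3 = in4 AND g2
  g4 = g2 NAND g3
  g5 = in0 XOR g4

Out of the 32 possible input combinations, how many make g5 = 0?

g5 = in0 XOR g4 must be 0, so in0 and g4 are equal.
Enumerating the 32 input combinations, 16 give g5 = 0 and 16 give g5 = 1.

16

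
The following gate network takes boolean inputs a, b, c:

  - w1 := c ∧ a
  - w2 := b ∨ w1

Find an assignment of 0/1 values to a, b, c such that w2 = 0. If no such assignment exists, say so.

w2 = b ∨ w1 must be 0, so both b = 0 and w1 = 0.
w1 = c ∧ a must be 0, so at least one of c, a is 0.
Check with a=1, b=0, c=0:
w1 = c ∧ a = 0 ∧ 1 = 0
w2 = b ∨ w1 = 0 ∨ 0 = 0
So w2 = 0 as required.

a=1, b=0, c=0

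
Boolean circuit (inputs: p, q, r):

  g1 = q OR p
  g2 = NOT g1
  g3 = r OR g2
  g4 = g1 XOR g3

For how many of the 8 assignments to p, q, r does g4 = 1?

g4 = g1 XOR g3 must be 1, so g1 and g3 differ.
Satisfying assignments:
  p=0, q=0, r=0
  p=0, q=0, r=1
  p=0, q=1, r=0
  p=1, q=0, r=0
  p=1, q=1, r=0

5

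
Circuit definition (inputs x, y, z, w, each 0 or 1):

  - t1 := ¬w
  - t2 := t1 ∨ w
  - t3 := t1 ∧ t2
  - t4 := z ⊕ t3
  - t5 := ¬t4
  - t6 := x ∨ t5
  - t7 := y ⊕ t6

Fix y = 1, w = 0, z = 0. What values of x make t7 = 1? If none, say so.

x=0

t7 = y ⊕ t6 must be 1, so y and t6 differ.
Check with y = 1, w = 0, z = 0 and x=0:
t1 = ¬w = ¬0 = 1
t2 = t1 ∨ w = 1 ∨ 0 = 1
t3 = t1 ∧ t2 = 1 ∧ 1 = 1
t4 = z ⊕ t3 = 0 ⊕ 1 = 1
t5 = ¬t4 = ¬1 = 0
t6 = x ∨ t5 = 0 ∨ 0 = 0
t7 = y ⊕ t6 = 1 ⊕ 0 = 1
So t7 = 1.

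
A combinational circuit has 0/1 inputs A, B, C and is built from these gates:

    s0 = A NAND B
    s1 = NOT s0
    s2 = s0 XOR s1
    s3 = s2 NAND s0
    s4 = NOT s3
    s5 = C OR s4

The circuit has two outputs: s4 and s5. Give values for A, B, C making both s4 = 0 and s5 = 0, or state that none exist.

A=1, B=1, C=0

Check with A=1, B=1, C=0:
s0 = A NAND B = 1 NAND 1 = 0
s1 = NOT s0 = NOT 0 = 1
s2 = s0 XOR s1 = 0 XOR 1 = 1
s3 = s2 NAND s0 = 1 NAND 0 = 1
s4 = NOT s3 = NOT 1 = 0
s5 = C OR s4 = 0 OR 0 = 0
So s4 = 0 and s5 = 0.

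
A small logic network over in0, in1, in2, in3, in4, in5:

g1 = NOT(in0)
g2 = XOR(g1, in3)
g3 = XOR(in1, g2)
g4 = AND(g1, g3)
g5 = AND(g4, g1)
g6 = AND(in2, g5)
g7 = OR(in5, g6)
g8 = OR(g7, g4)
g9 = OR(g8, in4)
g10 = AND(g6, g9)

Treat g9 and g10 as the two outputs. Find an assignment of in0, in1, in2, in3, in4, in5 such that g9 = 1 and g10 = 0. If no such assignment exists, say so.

Check with in0=1 in1=0 in2=1 in3=0 in4=1 in5=0:
g1 = NOT(in0) = NOT 1 = 0
g2 = XOR(g1, in3) = XOR(0, 0) = 0
g3 = XOR(in1, g2) = XOR(0, 0) = 0
g4 = AND(g1, g3) = AND(0, 0) = 0
g5 = AND(g4, g1) = AND(0, 0) = 0
g6 = AND(in2, g5) = AND(1, 0) = 0
g7 = OR(in5, g6) = OR(0, 0) = 0
g8 = OR(g7, g4) = OR(0, 0) = 0
g9 = OR(g8, in4) = OR(0, 1) = 1
g10 = AND(g6, g9) = AND(0, 1) = 0
So g9 = 1 and g10 = 0.

in0=1 in1=0 in2=1 in3=0 in4=1 in5=0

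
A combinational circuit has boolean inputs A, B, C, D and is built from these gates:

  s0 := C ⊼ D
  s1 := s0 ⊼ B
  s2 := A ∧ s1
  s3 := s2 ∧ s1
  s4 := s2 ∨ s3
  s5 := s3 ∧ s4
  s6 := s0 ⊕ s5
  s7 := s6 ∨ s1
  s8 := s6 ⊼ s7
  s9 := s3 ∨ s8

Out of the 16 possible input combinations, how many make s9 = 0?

9

s9 = s3 ∨ s8 must be 0, so both s3 = 0 and s8 = 0.
Enumerating the 16 input combinations, 9 give s9 = 0 and 7 give s9 = 1.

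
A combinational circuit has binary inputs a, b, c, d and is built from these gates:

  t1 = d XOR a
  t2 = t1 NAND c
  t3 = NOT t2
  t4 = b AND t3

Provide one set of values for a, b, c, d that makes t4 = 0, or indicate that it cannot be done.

a=0 b=1 c=1 d=0

t4 = b AND t3 must be 0, so at least one of b, t3 is 0.
Check with a=0 b=1 c=1 d=0:
t1 = d XOR a = 0 XOR 0 = 0
t2 = t1 NAND c = 0 NAND 1 = 1
t3 = NOT t2 = NOT 1 = 0
t4 = b AND t3 = 1 AND 0 = 0
So t4 = 0 as required.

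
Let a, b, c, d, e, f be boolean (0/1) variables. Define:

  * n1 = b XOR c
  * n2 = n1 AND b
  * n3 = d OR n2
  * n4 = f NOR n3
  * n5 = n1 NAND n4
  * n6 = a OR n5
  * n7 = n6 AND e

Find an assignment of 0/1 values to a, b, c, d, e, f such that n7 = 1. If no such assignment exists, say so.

a=1, b=1, c=0, d=0, e=1, f=0

n7 = n6 AND e must be 1, so both n6 = 1 and e = 1.
n6 = a OR n5 must be 1, so at least one of a, n5 is 1.
Check with a=1, b=1, c=0, d=0, e=1, f=0:
n1 = b XOR c = 1 XOR 0 = 1
n2 = n1 AND b = 1 AND 1 = 1
n3 = d OR n2 = 0 OR 1 = 1
n4 = f NOR n3 = 0 NOR 1 = 0
n5 = n1 NAND n4 = 1 NAND 0 = 1
n6 = a OR n5 = 1 OR 1 = 1
n7 = n6 AND e = 1 AND 1 = 1
So n7 = 1 as required.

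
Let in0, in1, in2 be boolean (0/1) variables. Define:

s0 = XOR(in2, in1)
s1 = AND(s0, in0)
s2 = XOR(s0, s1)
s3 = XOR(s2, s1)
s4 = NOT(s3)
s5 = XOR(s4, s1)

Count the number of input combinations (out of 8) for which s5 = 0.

s5 = XOR(s4, s1) must be 0, so s4 and s1 are equal.
Satisfying assignments:
  in0=0, in1=0, in2=1
  in0=0, in1=1, in2=0

2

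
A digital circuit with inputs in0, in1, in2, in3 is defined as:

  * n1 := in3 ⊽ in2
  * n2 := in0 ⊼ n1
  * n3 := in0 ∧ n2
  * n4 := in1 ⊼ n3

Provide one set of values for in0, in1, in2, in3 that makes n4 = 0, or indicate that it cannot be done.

n4 = in1 ⊼ n3 must be 0, so both in1 = 1 and n3 = 1.
n3 = in0 ∧ n2 must be 1, so both in0 = 1 and n2 = 1.
n2 = in0 ⊼ n1 must be 1, so at least one of in0, n1 is 0.
Check with in0=1 in1=1 in2=1 in3=1:
n1 = in3 ⊽ in2 = 1 ⊽ 1 = 0
n2 = in0 ⊼ n1 = 1 ⊼ 0 = 1
n3 = in0 ∧ n2 = 1 ∧ 1 = 1
n4 = in1 ⊼ n3 = 1 ⊼ 1 = 0
So n4 = 0 as required.

in0=1 in1=1 in2=1 in3=1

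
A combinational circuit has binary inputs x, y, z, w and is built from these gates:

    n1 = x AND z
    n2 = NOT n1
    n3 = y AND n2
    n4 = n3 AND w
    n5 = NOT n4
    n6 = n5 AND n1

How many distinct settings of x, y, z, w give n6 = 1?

4

n6 = n5 AND n1 must be 1, so both n5 = 1 and n1 = 1.
Satisfying assignments:
  x=1, y=0, z=1, w=0
  x=1, y=0, z=1, w=1
  x=1, y=1, z=1, w=0
  x=1, y=1, z=1, w=1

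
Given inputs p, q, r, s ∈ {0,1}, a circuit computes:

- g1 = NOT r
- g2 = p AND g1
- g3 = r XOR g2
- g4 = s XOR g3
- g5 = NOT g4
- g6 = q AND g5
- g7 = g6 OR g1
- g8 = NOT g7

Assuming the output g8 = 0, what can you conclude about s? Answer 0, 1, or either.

Both values of s occur among assignments with g8 = 0:
  s=0: p=0, q=0, r=0, s=0
  s=1: p=0, q=0, r=0, s=1

either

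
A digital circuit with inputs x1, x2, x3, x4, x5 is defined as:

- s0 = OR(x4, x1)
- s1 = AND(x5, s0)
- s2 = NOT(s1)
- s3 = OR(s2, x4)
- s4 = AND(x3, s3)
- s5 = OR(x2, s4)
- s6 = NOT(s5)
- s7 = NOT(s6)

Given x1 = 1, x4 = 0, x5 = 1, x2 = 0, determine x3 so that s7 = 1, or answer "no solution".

no solution exists

With x1 = 1, x4 = 0, x5 = 1, x2 = 0 fixed, none of the 2 settings of x3 give s7 = 1.
For example, with x3=1:
s0 = OR(x4, x1) = OR(0, 1) = 1
s1 = AND(x5, s0) = AND(1, 1) = 1
s2 = NOT(s1) = NOT 1 = 0
s3 = OR(s2, x4) = OR(0, 0) = 0
s4 = AND(x3, s3) = AND(1, 0) = 0
s5 = OR(x2, s4) = OR(0, 0) = 0
s6 = NOT(s5) = NOT 0 = 1
s7 = NOT(s6) = NOT 1 = 0
giving s7 = 0 ≠ 1.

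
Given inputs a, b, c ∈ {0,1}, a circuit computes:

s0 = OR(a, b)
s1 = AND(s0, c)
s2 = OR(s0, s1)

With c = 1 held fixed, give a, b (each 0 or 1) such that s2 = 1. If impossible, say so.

a=1, b=1

Check with c = 1 and a=1, b=1:
s0 = OR(a, b) = OR(1, 1) = 1
s1 = AND(s0, c) = AND(1, 1) = 1
s2 = OR(s0, s1) = OR(1, 1) = 1
So s2 = 1.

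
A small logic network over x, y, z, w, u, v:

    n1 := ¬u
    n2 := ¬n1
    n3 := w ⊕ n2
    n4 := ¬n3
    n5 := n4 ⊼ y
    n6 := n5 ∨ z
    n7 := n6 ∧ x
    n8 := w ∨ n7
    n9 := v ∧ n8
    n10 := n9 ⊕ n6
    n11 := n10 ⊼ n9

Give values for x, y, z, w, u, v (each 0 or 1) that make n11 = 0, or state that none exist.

x=1, y=1, z=0, w=1, u=1, v=1

n11 = n10 ⊼ n9 must be 0, so both n10 = 1 and n9 = 1.
n10 = n9 ⊕ n6 must be 1, so n9 and n6 differ.
n9 = v ∧ n8 must be 1, so both v = 1 and n8 = 1.
Check with x=1, y=1, z=0, w=1, u=1, v=1:
n1 = ¬u = ¬1 = 0
n2 = ¬n1 = ¬0 = 1
n3 = w ⊕ n2 = 1 ⊕ 1 = 0
n4 = ¬n3 = ¬0 = 1
n5 = n4 ⊼ y = 1 ⊼ 1 = 0
n6 = n5 ∨ z = 0 ∨ 0 = 0
n7 = n6 ∧ x = 0 ∧ 1 = 0
n8 = w ∨ n7 = 1 ∨ 0 = 1
n9 = v ∧ n8 = 1 ∧ 1 = 1
n10 = n9 ⊕ n6 = 1 ⊕ 0 = 1
n11 = n10 ⊼ n9 = 1 ⊼ 1 = 0
So n11 = 0 as required.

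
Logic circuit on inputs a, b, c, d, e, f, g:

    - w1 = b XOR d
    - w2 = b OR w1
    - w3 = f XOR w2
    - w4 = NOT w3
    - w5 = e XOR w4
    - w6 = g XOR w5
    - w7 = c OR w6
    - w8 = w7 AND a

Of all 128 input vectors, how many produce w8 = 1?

48

w8 = w7 AND a must be 1, so both w7 = 1 and a = 1.
w7 = c OR w6 must be 1, so at least one of c, w6 is 1.
Enumerating the 128 input combinations, 48 give w8 = 1 and 80 give w8 = 0.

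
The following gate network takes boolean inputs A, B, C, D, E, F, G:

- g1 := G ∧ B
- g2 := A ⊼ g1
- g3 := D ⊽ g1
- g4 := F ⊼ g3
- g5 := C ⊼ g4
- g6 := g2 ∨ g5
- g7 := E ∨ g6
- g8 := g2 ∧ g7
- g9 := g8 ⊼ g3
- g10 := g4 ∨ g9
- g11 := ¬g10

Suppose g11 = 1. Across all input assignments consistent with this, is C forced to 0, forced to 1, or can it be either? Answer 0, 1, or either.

either

Both values of C occur among assignments with g11 = 1:
  C=0: A=0, B=0, C=0, D=0, E=0, F=1, G=0
  C=1: A=0, B=0, C=1, D=0, E=0, F=1, G=0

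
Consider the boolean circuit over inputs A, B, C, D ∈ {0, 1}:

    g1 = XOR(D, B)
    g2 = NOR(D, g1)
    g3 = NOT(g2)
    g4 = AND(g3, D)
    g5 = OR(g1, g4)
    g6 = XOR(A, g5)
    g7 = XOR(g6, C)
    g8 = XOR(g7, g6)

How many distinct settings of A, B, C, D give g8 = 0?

8

g8 = XOR(g7, g6) must be 0, so g7 and g6 are equal.
Enumerating the 16 input combinations, 8 give g8 = 0 and 8 give g8 = 1.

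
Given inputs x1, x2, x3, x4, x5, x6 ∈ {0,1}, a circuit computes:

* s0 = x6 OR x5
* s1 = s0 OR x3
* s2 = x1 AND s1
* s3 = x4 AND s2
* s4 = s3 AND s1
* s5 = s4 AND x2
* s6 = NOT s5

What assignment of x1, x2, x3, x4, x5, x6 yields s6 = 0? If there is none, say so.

x1=1 x2=1 x3=1 x4=1 x5=0 x6=0

s6 = NOT s5 must be 0, so s5 = 1.
s5 = s4 AND x2 must be 1, so both s4 = 1 and x2 = 1.
Check with x1=1 x2=1 x3=1 x4=1 x5=0 x6=0:
s0 = x6 OR x5 = 0 OR 0 = 0
s1 = s0 OR x3 = 0 OR 1 = 1
s2 = x1 AND s1 = 1 AND 1 = 1
s3 = x4 AND s2 = 1 AND 1 = 1
s4 = s3 AND s1 = 1 AND 1 = 1
s5 = s4 AND x2 = 1 AND 1 = 1
s6 = NOT s5 = NOT 1 = 0
So s6 = 0 as required.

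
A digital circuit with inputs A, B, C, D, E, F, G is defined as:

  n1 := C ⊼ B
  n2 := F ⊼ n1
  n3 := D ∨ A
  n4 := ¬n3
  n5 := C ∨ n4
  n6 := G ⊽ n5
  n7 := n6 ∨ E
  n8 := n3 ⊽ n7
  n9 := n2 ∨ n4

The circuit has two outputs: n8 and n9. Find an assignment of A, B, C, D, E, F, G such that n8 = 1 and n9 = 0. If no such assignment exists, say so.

no solution exists

Across all 128 input combinations, none give both n8 = 1 and n9 = 0.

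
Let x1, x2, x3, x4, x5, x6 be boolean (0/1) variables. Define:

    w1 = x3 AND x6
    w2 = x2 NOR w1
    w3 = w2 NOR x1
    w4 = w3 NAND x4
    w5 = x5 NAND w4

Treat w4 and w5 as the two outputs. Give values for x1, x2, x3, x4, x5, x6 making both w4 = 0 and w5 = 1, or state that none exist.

Check with x1=0 x2=1 x3=0 x4=1 x5=1 x6=1:
w1 = x3 AND x6 = 0 AND 1 = 0
w2 = x2 NOR w1 = 1 NOR 0 = 0
w3 = w2 NOR x1 = 0 NOR 0 = 1
w4 = w3 NAND x4 = 1 NAND 1 = 0
w5 = x5 NAND w4 = 1 NAND 0 = 1
So w4 = 0 and w5 = 1.

x1=0 x2=1 x3=0 x4=1 x5=1 x6=1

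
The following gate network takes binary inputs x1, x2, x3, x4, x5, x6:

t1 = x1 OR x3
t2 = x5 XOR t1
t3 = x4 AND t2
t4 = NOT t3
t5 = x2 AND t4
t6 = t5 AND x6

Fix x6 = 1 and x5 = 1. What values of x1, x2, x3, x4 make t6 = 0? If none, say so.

t6 = t5 AND x6 must be 0, so at least one of t5, x6 is 0.
Check with x6 = 1 and x5 = 1 and x1=0, x2=0, x3=0, x4=0:
t1 = x1 OR x3 = 0 OR 0 = 0
t2 = x5 XOR t1 = 1 XOR 0 = 1
t3 = x4 AND t2 = 0 AND 1 = 0
t4 = NOT t3 = NOT 0 = 1
t5 = x2 AND t4 = 0 AND 1 = 0
t6 = t5 AND x6 = 0 AND 1 = 0
So t6 = 0.

x1=0, x2=0, x3=0, x4=0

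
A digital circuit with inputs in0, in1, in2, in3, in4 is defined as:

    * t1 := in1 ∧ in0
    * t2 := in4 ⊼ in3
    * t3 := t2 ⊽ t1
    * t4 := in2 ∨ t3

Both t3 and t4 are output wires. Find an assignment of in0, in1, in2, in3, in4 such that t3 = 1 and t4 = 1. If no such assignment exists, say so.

Check with in0=0 in1=1 in2=1 in3=1 in4=1:
t1 = in1 ∧ in0 = 1 ∧ 0 = 0
t2 = in4 ⊼ in3 = 1 ⊼ 1 = 0
t3 = t2 ⊽ t1 = 0 ⊽ 0 = 1
t4 = in2 ∨ t3 = 1 ∨ 1 = 1
So t3 = 1 and t4 = 1.

in0=0 in1=1 in2=1 in3=1 in4=1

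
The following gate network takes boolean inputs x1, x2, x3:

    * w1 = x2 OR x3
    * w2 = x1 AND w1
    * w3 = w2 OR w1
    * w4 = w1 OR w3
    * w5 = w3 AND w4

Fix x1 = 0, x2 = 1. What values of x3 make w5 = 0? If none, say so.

With x1 = 0, x2 = 1 fixed, none of the 2 settings of x3 give w5 = 0.
For example, with x3=1:
w1 = x2 OR x3 = 1 OR 1 = 1
w2 = x1 AND w1 = 0 AND 1 = 0
w3 = w2 OR w1 = 0 OR 1 = 1
w4 = w1 OR w3 = 1 OR 1 = 1
w5 = w3 AND w4 = 1 AND 1 = 1
giving w5 = 1 ≠ 0.

no solution exists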